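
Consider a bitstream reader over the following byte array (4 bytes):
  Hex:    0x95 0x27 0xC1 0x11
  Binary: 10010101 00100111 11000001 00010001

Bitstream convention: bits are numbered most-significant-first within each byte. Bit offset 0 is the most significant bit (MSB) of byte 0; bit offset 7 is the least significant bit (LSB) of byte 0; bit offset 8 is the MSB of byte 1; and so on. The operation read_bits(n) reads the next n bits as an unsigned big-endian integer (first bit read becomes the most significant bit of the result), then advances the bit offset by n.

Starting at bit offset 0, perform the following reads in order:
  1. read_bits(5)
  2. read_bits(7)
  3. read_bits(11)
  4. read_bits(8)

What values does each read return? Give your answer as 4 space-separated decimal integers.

Answer: 18 82 992 136

Derivation:
Read 1: bits[0:5] width=5 -> value=18 (bin 10010); offset now 5 = byte 0 bit 5; 27 bits remain
Read 2: bits[5:12] width=7 -> value=82 (bin 1010010); offset now 12 = byte 1 bit 4; 20 bits remain
Read 3: bits[12:23] width=11 -> value=992 (bin 01111100000); offset now 23 = byte 2 bit 7; 9 bits remain
Read 4: bits[23:31] width=8 -> value=136 (bin 10001000); offset now 31 = byte 3 bit 7; 1 bits remain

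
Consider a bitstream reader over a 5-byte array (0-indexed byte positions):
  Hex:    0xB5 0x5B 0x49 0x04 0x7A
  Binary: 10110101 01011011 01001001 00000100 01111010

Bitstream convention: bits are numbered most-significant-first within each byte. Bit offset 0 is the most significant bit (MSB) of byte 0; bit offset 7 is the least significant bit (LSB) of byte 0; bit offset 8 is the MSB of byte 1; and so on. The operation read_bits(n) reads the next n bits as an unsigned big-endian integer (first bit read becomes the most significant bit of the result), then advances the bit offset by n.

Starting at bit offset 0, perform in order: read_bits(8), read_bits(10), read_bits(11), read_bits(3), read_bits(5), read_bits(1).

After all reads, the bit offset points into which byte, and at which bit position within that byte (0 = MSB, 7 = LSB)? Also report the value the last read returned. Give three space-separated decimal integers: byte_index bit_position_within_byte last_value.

Read 1: bits[0:8] width=8 -> value=181 (bin 10110101); offset now 8 = byte 1 bit 0; 32 bits remain
Read 2: bits[8:18] width=10 -> value=365 (bin 0101101101); offset now 18 = byte 2 bit 2; 22 bits remain
Read 3: bits[18:29] width=11 -> value=288 (bin 00100100000); offset now 29 = byte 3 bit 5; 11 bits remain
Read 4: bits[29:32] width=3 -> value=4 (bin 100); offset now 32 = byte 4 bit 0; 8 bits remain
Read 5: bits[32:37] width=5 -> value=15 (bin 01111); offset now 37 = byte 4 bit 5; 3 bits remain
Read 6: bits[37:38] width=1 -> value=0 (bin 0); offset now 38 = byte 4 bit 6; 2 bits remain

Answer: 4 6 0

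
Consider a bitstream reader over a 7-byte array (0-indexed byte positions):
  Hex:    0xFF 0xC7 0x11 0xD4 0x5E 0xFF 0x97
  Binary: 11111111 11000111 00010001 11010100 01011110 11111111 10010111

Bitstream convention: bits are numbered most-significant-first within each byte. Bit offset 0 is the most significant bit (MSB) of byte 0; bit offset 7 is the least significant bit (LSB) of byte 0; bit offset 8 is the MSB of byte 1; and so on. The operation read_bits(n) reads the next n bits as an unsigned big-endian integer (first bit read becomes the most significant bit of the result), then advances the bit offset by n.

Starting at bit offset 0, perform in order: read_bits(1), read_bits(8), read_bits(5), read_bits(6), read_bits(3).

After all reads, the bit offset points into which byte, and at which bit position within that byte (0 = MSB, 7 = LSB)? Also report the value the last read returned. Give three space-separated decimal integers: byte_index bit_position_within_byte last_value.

Read 1: bits[0:1] width=1 -> value=1 (bin 1); offset now 1 = byte 0 bit 1; 55 bits remain
Read 2: bits[1:9] width=8 -> value=255 (bin 11111111); offset now 9 = byte 1 bit 1; 47 bits remain
Read 3: bits[9:14] width=5 -> value=17 (bin 10001); offset now 14 = byte 1 bit 6; 42 bits remain
Read 4: bits[14:20] width=6 -> value=49 (bin 110001); offset now 20 = byte 2 bit 4; 36 bits remain
Read 5: bits[20:23] width=3 -> value=0 (bin 000); offset now 23 = byte 2 bit 7; 33 bits remain

Answer: 2 7 0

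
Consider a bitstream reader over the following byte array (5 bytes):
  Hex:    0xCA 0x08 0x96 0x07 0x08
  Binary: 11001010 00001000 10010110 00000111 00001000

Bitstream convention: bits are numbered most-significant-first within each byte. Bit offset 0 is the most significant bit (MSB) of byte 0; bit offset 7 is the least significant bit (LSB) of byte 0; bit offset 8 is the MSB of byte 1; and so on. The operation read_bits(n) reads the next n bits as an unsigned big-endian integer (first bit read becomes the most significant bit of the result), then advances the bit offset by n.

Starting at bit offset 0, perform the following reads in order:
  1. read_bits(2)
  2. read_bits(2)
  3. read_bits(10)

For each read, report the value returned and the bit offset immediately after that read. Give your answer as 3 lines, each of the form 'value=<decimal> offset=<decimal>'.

Answer: value=3 offset=2
value=0 offset=4
value=642 offset=14

Derivation:
Read 1: bits[0:2] width=2 -> value=3 (bin 11); offset now 2 = byte 0 bit 2; 38 bits remain
Read 2: bits[2:4] width=2 -> value=0 (bin 00); offset now 4 = byte 0 bit 4; 36 bits remain
Read 3: bits[4:14] width=10 -> value=642 (bin 1010000010); offset now 14 = byte 1 bit 6; 26 bits remain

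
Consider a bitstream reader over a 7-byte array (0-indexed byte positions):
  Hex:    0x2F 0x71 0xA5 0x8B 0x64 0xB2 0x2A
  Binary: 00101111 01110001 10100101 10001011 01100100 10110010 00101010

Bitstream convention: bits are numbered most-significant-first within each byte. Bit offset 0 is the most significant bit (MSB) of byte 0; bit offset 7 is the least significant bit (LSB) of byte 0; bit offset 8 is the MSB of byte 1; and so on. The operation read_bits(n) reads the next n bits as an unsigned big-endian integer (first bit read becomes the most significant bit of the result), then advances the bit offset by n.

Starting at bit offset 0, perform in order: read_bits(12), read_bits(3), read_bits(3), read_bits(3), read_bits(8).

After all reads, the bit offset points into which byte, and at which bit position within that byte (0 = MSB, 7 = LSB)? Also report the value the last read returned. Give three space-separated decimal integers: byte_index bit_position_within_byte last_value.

Answer: 3 5 177

Derivation:
Read 1: bits[0:12] width=12 -> value=759 (bin 001011110111); offset now 12 = byte 1 bit 4; 44 bits remain
Read 2: bits[12:15] width=3 -> value=0 (bin 000); offset now 15 = byte 1 bit 7; 41 bits remain
Read 3: bits[15:18] width=3 -> value=6 (bin 110); offset now 18 = byte 2 bit 2; 38 bits remain
Read 4: bits[18:21] width=3 -> value=4 (bin 100); offset now 21 = byte 2 bit 5; 35 bits remain
Read 5: bits[21:29] width=8 -> value=177 (bin 10110001); offset now 29 = byte 3 bit 5; 27 bits remain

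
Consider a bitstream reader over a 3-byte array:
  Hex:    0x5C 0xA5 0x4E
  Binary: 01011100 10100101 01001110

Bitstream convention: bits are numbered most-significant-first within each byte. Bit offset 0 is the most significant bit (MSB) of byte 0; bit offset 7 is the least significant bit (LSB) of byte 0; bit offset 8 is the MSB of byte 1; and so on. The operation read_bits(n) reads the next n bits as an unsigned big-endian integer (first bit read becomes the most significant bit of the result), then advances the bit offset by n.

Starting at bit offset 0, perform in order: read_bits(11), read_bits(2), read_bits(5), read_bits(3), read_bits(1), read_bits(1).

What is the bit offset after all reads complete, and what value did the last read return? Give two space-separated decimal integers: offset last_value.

Read 1: bits[0:11] width=11 -> value=741 (bin 01011100101); offset now 11 = byte 1 bit 3; 13 bits remain
Read 2: bits[11:13] width=2 -> value=0 (bin 00); offset now 13 = byte 1 bit 5; 11 bits remain
Read 3: bits[13:18] width=5 -> value=21 (bin 10101); offset now 18 = byte 2 bit 2; 6 bits remain
Read 4: bits[18:21] width=3 -> value=1 (bin 001); offset now 21 = byte 2 bit 5; 3 bits remain
Read 5: bits[21:22] width=1 -> value=1 (bin 1); offset now 22 = byte 2 bit 6; 2 bits remain
Read 6: bits[22:23] width=1 -> value=1 (bin 1); offset now 23 = byte 2 bit 7; 1 bits remain

Answer: 23 1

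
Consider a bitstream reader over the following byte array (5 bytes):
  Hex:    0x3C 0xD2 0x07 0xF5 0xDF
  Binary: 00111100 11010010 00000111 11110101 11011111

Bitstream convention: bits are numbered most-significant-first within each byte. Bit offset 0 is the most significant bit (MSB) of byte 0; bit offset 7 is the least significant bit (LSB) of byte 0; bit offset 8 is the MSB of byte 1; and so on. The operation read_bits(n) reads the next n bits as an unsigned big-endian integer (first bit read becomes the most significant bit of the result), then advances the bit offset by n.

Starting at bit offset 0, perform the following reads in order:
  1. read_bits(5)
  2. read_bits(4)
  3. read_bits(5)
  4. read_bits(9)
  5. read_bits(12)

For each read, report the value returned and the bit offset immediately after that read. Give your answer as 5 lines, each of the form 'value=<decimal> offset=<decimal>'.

Read 1: bits[0:5] width=5 -> value=7 (bin 00111); offset now 5 = byte 0 bit 5; 35 bits remain
Read 2: bits[5:9] width=4 -> value=9 (bin 1001); offset now 9 = byte 1 bit 1; 31 bits remain
Read 3: bits[9:14] width=5 -> value=20 (bin 10100); offset now 14 = byte 1 bit 6; 26 bits remain
Read 4: bits[14:23] width=9 -> value=259 (bin 100000011); offset now 23 = byte 2 bit 7; 17 bits remain
Read 5: bits[23:35] width=12 -> value=4014 (bin 111110101110); offset now 35 = byte 4 bit 3; 5 bits remain

Answer: value=7 offset=5
value=9 offset=9
value=20 offset=14
value=259 offset=23
value=4014 offset=35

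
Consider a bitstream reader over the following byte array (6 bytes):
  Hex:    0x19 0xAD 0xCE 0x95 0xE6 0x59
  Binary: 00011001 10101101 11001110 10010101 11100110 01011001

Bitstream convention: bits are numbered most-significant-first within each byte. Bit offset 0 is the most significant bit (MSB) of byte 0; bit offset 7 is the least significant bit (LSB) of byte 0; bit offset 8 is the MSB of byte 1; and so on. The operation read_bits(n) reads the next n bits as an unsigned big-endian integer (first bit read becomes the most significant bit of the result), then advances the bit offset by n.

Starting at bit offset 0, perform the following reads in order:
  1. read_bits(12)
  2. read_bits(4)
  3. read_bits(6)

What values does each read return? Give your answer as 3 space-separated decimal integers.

Read 1: bits[0:12] width=12 -> value=410 (bin 000110011010); offset now 12 = byte 1 bit 4; 36 bits remain
Read 2: bits[12:16] width=4 -> value=13 (bin 1101); offset now 16 = byte 2 bit 0; 32 bits remain
Read 3: bits[16:22] width=6 -> value=51 (bin 110011); offset now 22 = byte 2 bit 6; 26 bits remain

Answer: 410 13 51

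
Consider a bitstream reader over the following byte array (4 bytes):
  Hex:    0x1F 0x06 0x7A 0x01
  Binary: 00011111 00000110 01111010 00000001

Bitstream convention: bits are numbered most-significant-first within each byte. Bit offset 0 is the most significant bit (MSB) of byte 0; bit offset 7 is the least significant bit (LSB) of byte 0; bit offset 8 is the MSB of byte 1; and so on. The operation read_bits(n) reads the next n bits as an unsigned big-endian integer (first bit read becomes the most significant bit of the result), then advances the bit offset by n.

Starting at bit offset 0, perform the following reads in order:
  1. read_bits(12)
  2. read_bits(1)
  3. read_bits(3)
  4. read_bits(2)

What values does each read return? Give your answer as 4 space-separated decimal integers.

Answer: 496 0 6 1

Derivation:
Read 1: bits[0:12] width=12 -> value=496 (bin 000111110000); offset now 12 = byte 1 bit 4; 20 bits remain
Read 2: bits[12:13] width=1 -> value=0 (bin 0); offset now 13 = byte 1 bit 5; 19 bits remain
Read 3: bits[13:16] width=3 -> value=6 (bin 110); offset now 16 = byte 2 bit 0; 16 bits remain
Read 4: bits[16:18] width=2 -> value=1 (bin 01); offset now 18 = byte 2 bit 2; 14 bits remain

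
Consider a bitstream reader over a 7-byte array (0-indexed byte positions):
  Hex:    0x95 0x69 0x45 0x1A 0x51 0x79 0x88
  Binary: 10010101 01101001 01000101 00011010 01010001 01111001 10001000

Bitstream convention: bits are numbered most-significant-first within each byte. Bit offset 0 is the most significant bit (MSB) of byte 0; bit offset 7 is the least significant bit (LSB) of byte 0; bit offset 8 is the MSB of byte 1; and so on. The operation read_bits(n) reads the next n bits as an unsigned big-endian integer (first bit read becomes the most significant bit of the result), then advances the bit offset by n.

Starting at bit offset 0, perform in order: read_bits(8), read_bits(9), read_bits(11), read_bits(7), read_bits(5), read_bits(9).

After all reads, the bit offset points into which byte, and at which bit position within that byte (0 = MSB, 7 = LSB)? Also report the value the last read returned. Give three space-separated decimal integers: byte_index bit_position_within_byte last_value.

Answer: 6 1 243

Derivation:
Read 1: bits[0:8] width=8 -> value=149 (bin 10010101); offset now 8 = byte 1 bit 0; 48 bits remain
Read 2: bits[8:17] width=9 -> value=210 (bin 011010010); offset now 17 = byte 2 bit 1; 39 bits remain
Read 3: bits[17:28] width=11 -> value=1105 (bin 10001010001); offset now 28 = byte 3 bit 4; 28 bits remain
Read 4: bits[28:35] width=7 -> value=82 (bin 1010010); offset now 35 = byte 4 bit 3; 21 bits remain
Read 5: bits[35:40] width=5 -> value=17 (bin 10001); offset now 40 = byte 5 bit 0; 16 bits remain
Read 6: bits[40:49] width=9 -> value=243 (bin 011110011); offset now 49 = byte 6 bit 1; 7 bits remain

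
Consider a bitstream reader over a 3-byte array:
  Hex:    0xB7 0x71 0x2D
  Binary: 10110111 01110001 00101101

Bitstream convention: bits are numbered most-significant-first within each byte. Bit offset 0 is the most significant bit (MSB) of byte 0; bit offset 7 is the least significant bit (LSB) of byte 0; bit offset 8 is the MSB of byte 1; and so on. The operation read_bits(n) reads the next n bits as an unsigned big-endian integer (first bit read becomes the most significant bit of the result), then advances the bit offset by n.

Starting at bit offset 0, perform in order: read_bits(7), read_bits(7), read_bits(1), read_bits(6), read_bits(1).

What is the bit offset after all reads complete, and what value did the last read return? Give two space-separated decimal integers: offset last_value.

Read 1: bits[0:7] width=7 -> value=91 (bin 1011011); offset now 7 = byte 0 bit 7; 17 bits remain
Read 2: bits[7:14] width=7 -> value=92 (bin 1011100); offset now 14 = byte 1 bit 6; 10 bits remain
Read 3: bits[14:15] width=1 -> value=0 (bin 0); offset now 15 = byte 1 bit 7; 9 bits remain
Read 4: bits[15:21] width=6 -> value=37 (bin 100101); offset now 21 = byte 2 bit 5; 3 bits remain
Read 5: bits[21:22] width=1 -> value=1 (bin 1); offset now 22 = byte 2 bit 6; 2 bits remain

Answer: 22 1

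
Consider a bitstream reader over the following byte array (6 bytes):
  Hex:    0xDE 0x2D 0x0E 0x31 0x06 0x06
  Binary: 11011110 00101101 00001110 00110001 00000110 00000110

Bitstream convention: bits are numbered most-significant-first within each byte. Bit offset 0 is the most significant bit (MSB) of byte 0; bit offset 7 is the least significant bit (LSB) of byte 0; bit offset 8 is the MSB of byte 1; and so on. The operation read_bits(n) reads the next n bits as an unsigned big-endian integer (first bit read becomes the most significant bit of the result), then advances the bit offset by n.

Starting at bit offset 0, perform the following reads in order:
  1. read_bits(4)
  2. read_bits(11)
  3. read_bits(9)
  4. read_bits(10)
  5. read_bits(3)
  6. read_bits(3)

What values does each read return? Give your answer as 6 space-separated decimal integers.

Answer: 13 1814 270 196 0 6

Derivation:
Read 1: bits[0:4] width=4 -> value=13 (bin 1101); offset now 4 = byte 0 bit 4; 44 bits remain
Read 2: bits[4:15] width=11 -> value=1814 (bin 11100010110); offset now 15 = byte 1 bit 7; 33 bits remain
Read 3: bits[15:24] width=9 -> value=270 (bin 100001110); offset now 24 = byte 3 bit 0; 24 bits remain
Read 4: bits[24:34] width=10 -> value=196 (bin 0011000100); offset now 34 = byte 4 bit 2; 14 bits remain
Read 5: bits[34:37] width=3 -> value=0 (bin 000); offset now 37 = byte 4 bit 5; 11 bits remain
Read 6: bits[37:40] width=3 -> value=6 (bin 110); offset now 40 = byte 5 bit 0; 8 bits remain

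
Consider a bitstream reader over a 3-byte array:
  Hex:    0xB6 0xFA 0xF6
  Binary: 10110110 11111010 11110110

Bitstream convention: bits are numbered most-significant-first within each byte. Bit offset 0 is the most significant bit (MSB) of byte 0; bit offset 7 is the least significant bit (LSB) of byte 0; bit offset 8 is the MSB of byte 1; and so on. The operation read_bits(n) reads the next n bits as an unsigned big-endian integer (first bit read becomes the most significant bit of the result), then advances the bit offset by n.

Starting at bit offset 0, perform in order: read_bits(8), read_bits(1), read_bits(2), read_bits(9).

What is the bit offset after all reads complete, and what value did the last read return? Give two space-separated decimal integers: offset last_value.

Read 1: bits[0:8] width=8 -> value=182 (bin 10110110); offset now 8 = byte 1 bit 0; 16 bits remain
Read 2: bits[8:9] width=1 -> value=1 (bin 1); offset now 9 = byte 1 bit 1; 15 bits remain
Read 3: bits[9:11] width=2 -> value=3 (bin 11); offset now 11 = byte 1 bit 3; 13 bits remain
Read 4: bits[11:20] width=9 -> value=431 (bin 110101111); offset now 20 = byte 2 bit 4; 4 bits remain

Answer: 20 431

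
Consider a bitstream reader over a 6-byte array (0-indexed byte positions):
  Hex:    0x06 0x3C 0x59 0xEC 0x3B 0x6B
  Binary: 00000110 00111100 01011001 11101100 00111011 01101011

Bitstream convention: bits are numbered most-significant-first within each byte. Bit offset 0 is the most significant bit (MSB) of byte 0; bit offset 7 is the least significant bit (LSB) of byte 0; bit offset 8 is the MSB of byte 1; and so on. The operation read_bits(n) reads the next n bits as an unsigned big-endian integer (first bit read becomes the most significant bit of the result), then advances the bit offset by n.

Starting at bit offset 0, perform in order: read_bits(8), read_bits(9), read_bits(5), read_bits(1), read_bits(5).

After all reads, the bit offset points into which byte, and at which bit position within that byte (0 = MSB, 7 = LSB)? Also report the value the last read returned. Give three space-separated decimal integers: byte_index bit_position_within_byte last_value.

Read 1: bits[0:8] width=8 -> value=6 (bin 00000110); offset now 8 = byte 1 bit 0; 40 bits remain
Read 2: bits[8:17] width=9 -> value=120 (bin 001111000); offset now 17 = byte 2 bit 1; 31 bits remain
Read 3: bits[17:22] width=5 -> value=22 (bin 10110); offset now 22 = byte 2 bit 6; 26 bits remain
Read 4: bits[22:23] width=1 -> value=0 (bin 0); offset now 23 = byte 2 bit 7; 25 bits remain
Read 5: bits[23:28] width=5 -> value=30 (bin 11110); offset now 28 = byte 3 bit 4; 20 bits remain

Answer: 3 4 30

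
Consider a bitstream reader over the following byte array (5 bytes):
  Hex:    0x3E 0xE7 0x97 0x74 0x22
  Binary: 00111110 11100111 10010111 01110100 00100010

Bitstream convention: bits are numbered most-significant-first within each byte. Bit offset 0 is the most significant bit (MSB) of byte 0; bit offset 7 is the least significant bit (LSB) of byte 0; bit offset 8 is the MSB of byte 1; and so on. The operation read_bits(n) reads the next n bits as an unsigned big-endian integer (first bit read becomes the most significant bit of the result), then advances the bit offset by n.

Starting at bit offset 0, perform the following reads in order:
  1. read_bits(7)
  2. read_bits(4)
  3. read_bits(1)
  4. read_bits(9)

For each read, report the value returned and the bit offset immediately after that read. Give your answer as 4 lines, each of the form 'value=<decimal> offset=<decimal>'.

Answer: value=31 offset=7
value=7 offset=11
value=0 offset=12
value=242 offset=21

Derivation:
Read 1: bits[0:7] width=7 -> value=31 (bin 0011111); offset now 7 = byte 0 bit 7; 33 bits remain
Read 2: bits[7:11] width=4 -> value=7 (bin 0111); offset now 11 = byte 1 bit 3; 29 bits remain
Read 3: bits[11:12] width=1 -> value=0 (bin 0); offset now 12 = byte 1 bit 4; 28 bits remain
Read 4: bits[12:21] width=9 -> value=242 (bin 011110010); offset now 21 = byte 2 bit 5; 19 bits remain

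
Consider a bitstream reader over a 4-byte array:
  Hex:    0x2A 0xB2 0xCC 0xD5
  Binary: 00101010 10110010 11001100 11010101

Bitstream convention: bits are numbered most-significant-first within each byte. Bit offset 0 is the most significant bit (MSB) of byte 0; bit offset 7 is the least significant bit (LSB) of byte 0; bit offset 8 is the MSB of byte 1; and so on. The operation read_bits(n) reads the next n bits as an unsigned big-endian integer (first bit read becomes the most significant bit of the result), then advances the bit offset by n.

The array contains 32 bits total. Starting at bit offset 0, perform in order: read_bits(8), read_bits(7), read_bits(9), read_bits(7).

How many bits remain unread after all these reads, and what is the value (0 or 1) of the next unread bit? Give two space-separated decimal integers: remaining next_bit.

Answer: 1 1

Derivation:
Read 1: bits[0:8] width=8 -> value=42 (bin 00101010); offset now 8 = byte 1 bit 0; 24 bits remain
Read 2: bits[8:15] width=7 -> value=89 (bin 1011001); offset now 15 = byte 1 bit 7; 17 bits remain
Read 3: bits[15:24] width=9 -> value=204 (bin 011001100); offset now 24 = byte 3 bit 0; 8 bits remain
Read 4: bits[24:31] width=7 -> value=106 (bin 1101010); offset now 31 = byte 3 bit 7; 1 bits remain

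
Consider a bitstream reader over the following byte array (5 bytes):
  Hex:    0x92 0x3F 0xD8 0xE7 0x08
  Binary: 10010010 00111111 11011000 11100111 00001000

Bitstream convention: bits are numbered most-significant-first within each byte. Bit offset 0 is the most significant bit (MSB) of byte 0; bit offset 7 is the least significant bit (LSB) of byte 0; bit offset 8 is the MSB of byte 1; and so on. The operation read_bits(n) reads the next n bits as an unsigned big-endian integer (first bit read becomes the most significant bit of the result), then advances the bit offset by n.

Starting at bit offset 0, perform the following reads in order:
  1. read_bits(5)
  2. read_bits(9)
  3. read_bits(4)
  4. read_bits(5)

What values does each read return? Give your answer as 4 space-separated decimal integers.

Answer: 18 143 15 12

Derivation:
Read 1: bits[0:5] width=5 -> value=18 (bin 10010); offset now 5 = byte 0 bit 5; 35 bits remain
Read 2: bits[5:14] width=9 -> value=143 (bin 010001111); offset now 14 = byte 1 bit 6; 26 bits remain
Read 3: bits[14:18] width=4 -> value=15 (bin 1111); offset now 18 = byte 2 bit 2; 22 bits remain
Read 4: bits[18:23] width=5 -> value=12 (bin 01100); offset now 23 = byte 2 bit 7; 17 bits remain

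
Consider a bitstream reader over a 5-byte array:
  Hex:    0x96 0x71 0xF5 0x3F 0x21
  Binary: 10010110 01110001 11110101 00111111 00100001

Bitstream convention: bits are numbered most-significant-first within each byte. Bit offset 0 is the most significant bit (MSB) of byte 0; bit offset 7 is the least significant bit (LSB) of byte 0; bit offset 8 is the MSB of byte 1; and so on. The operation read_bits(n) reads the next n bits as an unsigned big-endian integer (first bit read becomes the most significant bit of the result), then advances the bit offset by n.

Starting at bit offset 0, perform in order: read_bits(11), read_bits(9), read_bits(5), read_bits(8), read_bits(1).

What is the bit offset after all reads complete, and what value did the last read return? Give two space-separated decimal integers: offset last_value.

Read 1: bits[0:11] width=11 -> value=1203 (bin 10010110011); offset now 11 = byte 1 bit 3; 29 bits remain
Read 2: bits[11:20] width=9 -> value=287 (bin 100011111); offset now 20 = byte 2 bit 4; 20 bits remain
Read 3: bits[20:25] width=5 -> value=10 (bin 01010); offset now 25 = byte 3 bit 1; 15 bits remain
Read 4: bits[25:33] width=8 -> value=126 (bin 01111110); offset now 33 = byte 4 bit 1; 7 bits remain
Read 5: bits[33:34] width=1 -> value=0 (bin 0); offset now 34 = byte 4 bit 2; 6 bits remain

Answer: 34 0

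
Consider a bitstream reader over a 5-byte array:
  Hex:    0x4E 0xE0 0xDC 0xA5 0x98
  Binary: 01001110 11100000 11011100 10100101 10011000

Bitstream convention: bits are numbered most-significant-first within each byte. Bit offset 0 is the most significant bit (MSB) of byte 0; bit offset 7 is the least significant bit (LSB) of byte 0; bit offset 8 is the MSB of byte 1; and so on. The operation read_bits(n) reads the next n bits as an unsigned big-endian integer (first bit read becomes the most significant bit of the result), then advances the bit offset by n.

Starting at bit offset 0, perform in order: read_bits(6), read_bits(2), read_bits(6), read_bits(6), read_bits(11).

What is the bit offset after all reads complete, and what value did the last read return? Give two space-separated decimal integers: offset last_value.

Answer: 31 1618

Derivation:
Read 1: bits[0:6] width=6 -> value=19 (bin 010011); offset now 6 = byte 0 bit 6; 34 bits remain
Read 2: bits[6:8] width=2 -> value=2 (bin 10); offset now 8 = byte 1 bit 0; 32 bits remain
Read 3: bits[8:14] width=6 -> value=56 (bin 111000); offset now 14 = byte 1 bit 6; 26 bits remain
Read 4: bits[14:20] width=6 -> value=13 (bin 001101); offset now 20 = byte 2 bit 4; 20 bits remain
Read 5: bits[20:31] width=11 -> value=1618 (bin 11001010010); offset now 31 = byte 3 bit 7; 9 bits remain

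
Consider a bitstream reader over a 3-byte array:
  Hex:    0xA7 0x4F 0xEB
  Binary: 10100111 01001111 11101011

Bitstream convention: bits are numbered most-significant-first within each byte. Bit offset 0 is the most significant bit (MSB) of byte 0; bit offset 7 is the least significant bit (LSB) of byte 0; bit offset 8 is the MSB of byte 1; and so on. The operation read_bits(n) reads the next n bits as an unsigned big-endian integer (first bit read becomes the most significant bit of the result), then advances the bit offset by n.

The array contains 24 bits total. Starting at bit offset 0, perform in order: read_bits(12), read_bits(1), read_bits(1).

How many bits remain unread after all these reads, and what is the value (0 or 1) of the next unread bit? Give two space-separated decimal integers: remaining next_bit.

Answer: 10 1

Derivation:
Read 1: bits[0:12] width=12 -> value=2676 (bin 101001110100); offset now 12 = byte 1 bit 4; 12 bits remain
Read 2: bits[12:13] width=1 -> value=1 (bin 1); offset now 13 = byte 1 bit 5; 11 bits remain
Read 3: bits[13:14] width=1 -> value=1 (bin 1); offset now 14 = byte 1 bit 6; 10 bits remain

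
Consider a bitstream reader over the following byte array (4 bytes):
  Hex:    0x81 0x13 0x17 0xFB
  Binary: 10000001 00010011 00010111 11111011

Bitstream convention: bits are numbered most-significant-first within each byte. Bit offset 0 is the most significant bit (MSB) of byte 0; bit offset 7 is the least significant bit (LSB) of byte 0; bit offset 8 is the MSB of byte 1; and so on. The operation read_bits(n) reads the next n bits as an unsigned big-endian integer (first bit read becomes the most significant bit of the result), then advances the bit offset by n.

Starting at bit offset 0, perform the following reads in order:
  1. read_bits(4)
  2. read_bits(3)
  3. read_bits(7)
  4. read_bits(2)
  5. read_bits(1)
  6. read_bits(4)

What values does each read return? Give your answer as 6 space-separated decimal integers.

Read 1: bits[0:4] width=4 -> value=8 (bin 1000); offset now 4 = byte 0 bit 4; 28 bits remain
Read 2: bits[4:7] width=3 -> value=0 (bin 000); offset now 7 = byte 0 bit 7; 25 bits remain
Read 3: bits[7:14] width=7 -> value=68 (bin 1000100); offset now 14 = byte 1 bit 6; 18 bits remain
Read 4: bits[14:16] width=2 -> value=3 (bin 11); offset now 16 = byte 2 bit 0; 16 bits remain
Read 5: bits[16:17] width=1 -> value=0 (bin 0); offset now 17 = byte 2 bit 1; 15 bits remain
Read 6: bits[17:21] width=4 -> value=2 (bin 0010); offset now 21 = byte 2 bit 5; 11 bits remain

Answer: 8 0 68 3 0 2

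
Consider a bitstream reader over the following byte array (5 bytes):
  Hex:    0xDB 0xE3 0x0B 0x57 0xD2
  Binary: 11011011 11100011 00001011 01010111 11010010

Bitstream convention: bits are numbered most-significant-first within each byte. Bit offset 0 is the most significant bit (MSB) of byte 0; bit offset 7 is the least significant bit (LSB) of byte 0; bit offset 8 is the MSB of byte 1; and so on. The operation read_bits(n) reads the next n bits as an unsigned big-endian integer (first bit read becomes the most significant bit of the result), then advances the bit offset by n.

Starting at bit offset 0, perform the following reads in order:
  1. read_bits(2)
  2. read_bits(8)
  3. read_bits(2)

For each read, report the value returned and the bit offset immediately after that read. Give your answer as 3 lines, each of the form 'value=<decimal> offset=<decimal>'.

Answer: value=3 offset=2
value=111 offset=10
value=2 offset=12

Derivation:
Read 1: bits[0:2] width=2 -> value=3 (bin 11); offset now 2 = byte 0 bit 2; 38 bits remain
Read 2: bits[2:10] width=8 -> value=111 (bin 01101111); offset now 10 = byte 1 bit 2; 30 bits remain
Read 3: bits[10:12] width=2 -> value=2 (bin 10); offset now 12 = byte 1 bit 4; 28 bits remain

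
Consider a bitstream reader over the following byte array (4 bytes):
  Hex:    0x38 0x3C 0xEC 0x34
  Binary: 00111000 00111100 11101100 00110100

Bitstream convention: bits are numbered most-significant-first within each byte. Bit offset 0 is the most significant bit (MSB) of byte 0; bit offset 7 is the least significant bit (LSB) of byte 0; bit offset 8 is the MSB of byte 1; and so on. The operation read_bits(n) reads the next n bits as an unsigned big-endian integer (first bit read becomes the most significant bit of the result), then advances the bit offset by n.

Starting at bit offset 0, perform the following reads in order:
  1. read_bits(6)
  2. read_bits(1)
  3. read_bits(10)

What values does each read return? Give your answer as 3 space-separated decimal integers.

Read 1: bits[0:6] width=6 -> value=14 (bin 001110); offset now 6 = byte 0 bit 6; 26 bits remain
Read 2: bits[6:7] width=1 -> value=0 (bin 0); offset now 7 = byte 0 bit 7; 25 bits remain
Read 3: bits[7:17] width=10 -> value=121 (bin 0001111001); offset now 17 = byte 2 bit 1; 15 bits remain

Answer: 14 0 121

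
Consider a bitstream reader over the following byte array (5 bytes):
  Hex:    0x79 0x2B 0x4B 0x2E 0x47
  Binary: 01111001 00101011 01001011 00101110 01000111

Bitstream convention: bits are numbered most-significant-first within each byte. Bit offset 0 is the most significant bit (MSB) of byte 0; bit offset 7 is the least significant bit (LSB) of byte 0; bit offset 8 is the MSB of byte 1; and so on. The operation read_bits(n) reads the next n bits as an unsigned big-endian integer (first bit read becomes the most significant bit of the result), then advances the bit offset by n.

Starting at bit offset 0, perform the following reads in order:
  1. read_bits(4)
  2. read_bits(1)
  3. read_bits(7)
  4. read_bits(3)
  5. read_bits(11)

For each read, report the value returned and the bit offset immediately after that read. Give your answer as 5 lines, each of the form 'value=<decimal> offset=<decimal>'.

Read 1: bits[0:4] width=4 -> value=7 (bin 0111); offset now 4 = byte 0 bit 4; 36 bits remain
Read 2: bits[4:5] width=1 -> value=1 (bin 1); offset now 5 = byte 0 bit 5; 35 bits remain
Read 3: bits[5:12] width=7 -> value=18 (bin 0010010); offset now 12 = byte 1 bit 4; 28 bits remain
Read 4: bits[12:15] width=3 -> value=5 (bin 101); offset now 15 = byte 1 bit 7; 25 bits remain
Read 5: bits[15:26] width=11 -> value=1324 (bin 10100101100); offset now 26 = byte 3 bit 2; 14 bits remain

Answer: value=7 offset=4
value=1 offset=5
value=18 offset=12
value=5 offset=15
value=1324 offset=26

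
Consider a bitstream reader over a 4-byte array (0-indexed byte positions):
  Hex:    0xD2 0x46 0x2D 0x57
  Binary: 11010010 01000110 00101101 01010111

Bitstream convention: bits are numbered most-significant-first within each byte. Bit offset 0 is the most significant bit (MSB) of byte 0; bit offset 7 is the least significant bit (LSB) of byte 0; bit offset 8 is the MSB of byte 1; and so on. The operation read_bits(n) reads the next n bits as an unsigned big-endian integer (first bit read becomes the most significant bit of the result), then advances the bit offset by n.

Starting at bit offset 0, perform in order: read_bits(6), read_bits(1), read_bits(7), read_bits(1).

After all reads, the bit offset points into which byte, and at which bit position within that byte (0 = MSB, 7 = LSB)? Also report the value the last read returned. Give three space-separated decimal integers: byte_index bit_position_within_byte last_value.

Read 1: bits[0:6] width=6 -> value=52 (bin 110100); offset now 6 = byte 0 bit 6; 26 bits remain
Read 2: bits[6:7] width=1 -> value=1 (bin 1); offset now 7 = byte 0 bit 7; 25 bits remain
Read 3: bits[7:14] width=7 -> value=17 (bin 0010001); offset now 14 = byte 1 bit 6; 18 bits remain
Read 4: bits[14:15] width=1 -> value=1 (bin 1); offset now 15 = byte 1 bit 7; 17 bits remain

Answer: 1 7 1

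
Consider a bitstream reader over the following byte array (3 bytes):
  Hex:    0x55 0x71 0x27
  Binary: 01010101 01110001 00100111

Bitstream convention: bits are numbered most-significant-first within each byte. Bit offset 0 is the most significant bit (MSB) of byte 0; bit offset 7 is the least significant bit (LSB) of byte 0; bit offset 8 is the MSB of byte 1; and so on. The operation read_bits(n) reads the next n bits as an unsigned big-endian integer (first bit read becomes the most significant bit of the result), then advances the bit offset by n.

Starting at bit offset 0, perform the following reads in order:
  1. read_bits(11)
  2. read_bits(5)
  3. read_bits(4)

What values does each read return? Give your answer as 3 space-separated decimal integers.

Answer: 683 17 2

Derivation:
Read 1: bits[0:11] width=11 -> value=683 (bin 01010101011); offset now 11 = byte 1 bit 3; 13 bits remain
Read 2: bits[11:16] width=5 -> value=17 (bin 10001); offset now 16 = byte 2 bit 0; 8 bits remain
Read 3: bits[16:20] width=4 -> value=2 (bin 0010); offset now 20 = byte 2 bit 4; 4 bits remain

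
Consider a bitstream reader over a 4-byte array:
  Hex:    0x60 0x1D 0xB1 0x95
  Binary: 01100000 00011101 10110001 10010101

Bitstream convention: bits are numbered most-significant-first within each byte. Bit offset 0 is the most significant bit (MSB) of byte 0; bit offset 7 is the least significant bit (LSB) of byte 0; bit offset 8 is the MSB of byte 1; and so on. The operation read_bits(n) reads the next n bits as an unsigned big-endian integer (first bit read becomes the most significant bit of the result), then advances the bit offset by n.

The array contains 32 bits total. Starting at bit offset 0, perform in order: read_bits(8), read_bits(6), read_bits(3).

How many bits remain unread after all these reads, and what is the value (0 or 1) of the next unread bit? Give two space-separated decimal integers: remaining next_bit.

Answer: 15 0

Derivation:
Read 1: bits[0:8] width=8 -> value=96 (bin 01100000); offset now 8 = byte 1 bit 0; 24 bits remain
Read 2: bits[8:14] width=6 -> value=7 (bin 000111); offset now 14 = byte 1 bit 6; 18 bits remain
Read 3: bits[14:17] width=3 -> value=3 (bin 011); offset now 17 = byte 2 bit 1; 15 bits remain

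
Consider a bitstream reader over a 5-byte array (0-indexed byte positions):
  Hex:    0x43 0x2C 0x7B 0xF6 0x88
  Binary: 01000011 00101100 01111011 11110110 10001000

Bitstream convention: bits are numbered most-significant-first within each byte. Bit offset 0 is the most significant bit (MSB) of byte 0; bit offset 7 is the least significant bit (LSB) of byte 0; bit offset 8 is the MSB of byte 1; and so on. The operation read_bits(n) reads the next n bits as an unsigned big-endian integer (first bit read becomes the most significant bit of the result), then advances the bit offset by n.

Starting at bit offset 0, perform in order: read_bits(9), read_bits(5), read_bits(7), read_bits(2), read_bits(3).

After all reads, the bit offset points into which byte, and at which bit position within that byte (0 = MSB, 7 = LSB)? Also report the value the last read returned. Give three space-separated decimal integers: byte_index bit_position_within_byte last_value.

Answer: 3 2 7

Derivation:
Read 1: bits[0:9] width=9 -> value=134 (bin 010000110); offset now 9 = byte 1 bit 1; 31 bits remain
Read 2: bits[9:14] width=5 -> value=11 (bin 01011); offset now 14 = byte 1 bit 6; 26 bits remain
Read 3: bits[14:21] width=7 -> value=15 (bin 0001111); offset now 21 = byte 2 bit 5; 19 bits remain
Read 4: bits[21:23] width=2 -> value=1 (bin 01); offset now 23 = byte 2 bit 7; 17 bits remain
Read 5: bits[23:26] width=3 -> value=7 (bin 111); offset now 26 = byte 3 bit 2; 14 bits remain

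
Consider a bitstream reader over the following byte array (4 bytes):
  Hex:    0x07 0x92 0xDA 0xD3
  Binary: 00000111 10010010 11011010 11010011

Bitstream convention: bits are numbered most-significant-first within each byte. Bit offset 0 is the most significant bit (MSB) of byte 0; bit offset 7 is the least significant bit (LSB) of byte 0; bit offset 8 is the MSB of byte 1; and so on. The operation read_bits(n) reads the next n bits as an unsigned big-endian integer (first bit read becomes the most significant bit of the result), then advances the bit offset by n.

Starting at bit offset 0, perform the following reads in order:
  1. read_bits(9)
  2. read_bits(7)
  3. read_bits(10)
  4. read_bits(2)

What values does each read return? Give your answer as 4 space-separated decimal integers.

Read 1: bits[0:9] width=9 -> value=15 (bin 000001111); offset now 9 = byte 1 bit 1; 23 bits remain
Read 2: bits[9:16] width=7 -> value=18 (bin 0010010); offset now 16 = byte 2 bit 0; 16 bits remain
Read 3: bits[16:26] width=10 -> value=875 (bin 1101101011); offset now 26 = byte 3 bit 2; 6 bits remain
Read 4: bits[26:28] width=2 -> value=1 (bin 01); offset now 28 = byte 3 bit 4; 4 bits remain

Answer: 15 18 875 1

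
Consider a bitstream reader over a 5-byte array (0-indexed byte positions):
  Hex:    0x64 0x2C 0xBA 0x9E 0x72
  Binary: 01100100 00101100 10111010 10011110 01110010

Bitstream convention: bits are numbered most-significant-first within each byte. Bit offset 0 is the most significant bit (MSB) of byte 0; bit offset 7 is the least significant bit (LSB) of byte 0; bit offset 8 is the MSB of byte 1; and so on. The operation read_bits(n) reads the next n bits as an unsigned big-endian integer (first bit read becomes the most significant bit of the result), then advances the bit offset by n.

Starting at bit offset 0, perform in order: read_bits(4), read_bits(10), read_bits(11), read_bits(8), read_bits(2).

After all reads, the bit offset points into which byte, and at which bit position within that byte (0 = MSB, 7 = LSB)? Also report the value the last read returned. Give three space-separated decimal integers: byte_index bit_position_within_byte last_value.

Read 1: bits[0:4] width=4 -> value=6 (bin 0110); offset now 4 = byte 0 bit 4; 36 bits remain
Read 2: bits[4:14] width=10 -> value=267 (bin 0100001011); offset now 14 = byte 1 bit 6; 26 bits remain
Read 3: bits[14:25] width=11 -> value=373 (bin 00101110101); offset now 25 = byte 3 bit 1; 15 bits remain
Read 4: bits[25:33] width=8 -> value=60 (bin 00111100); offset now 33 = byte 4 bit 1; 7 bits remain
Read 5: bits[33:35] width=2 -> value=3 (bin 11); offset now 35 = byte 4 bit 3; 5 bits remain

Answer: 4 3 3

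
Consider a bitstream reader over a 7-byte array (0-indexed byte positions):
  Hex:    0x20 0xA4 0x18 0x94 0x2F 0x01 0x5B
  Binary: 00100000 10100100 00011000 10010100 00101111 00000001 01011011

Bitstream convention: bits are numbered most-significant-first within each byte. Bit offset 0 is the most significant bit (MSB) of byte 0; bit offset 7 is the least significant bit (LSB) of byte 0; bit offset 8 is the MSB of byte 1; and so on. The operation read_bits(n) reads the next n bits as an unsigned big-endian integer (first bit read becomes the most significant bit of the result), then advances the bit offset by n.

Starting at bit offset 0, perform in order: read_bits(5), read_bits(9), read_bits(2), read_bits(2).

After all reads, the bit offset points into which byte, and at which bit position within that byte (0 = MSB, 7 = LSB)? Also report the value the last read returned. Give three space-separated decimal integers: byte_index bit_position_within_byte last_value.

Read 1: bits[0:5] width=5 -> value=4 (bin 00100); offset now 5 = byte 0 bit 5; 51 bits remain
Read 2: bits[5:14] width=9 -> value=41 (bin 000101001); offset now 14 = byte 1 bit 6; 42 bits remain
Read 3: bits[14:16] width=2 -> value=0 (bin 00); offset now 16 = byte 2 bit 0; 40 bits remain
Read 4: bits[16:18] width=2 -> value=0 (bin 00); offset now 18 = byte 2 bit 2; 38 bits remain

Answer: 2 2 0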